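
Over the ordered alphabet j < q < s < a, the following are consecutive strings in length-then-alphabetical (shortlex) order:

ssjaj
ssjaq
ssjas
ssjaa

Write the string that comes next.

The successor of ssjaa increments the rightmost position that isn't already a and resets every position after it to j.

ssqjj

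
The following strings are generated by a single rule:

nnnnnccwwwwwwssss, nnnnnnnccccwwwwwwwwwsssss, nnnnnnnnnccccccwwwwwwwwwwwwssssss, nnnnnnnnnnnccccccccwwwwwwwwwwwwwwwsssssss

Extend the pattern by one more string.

nnnnnnnnnnnnnccccccccccwwwwwwwwwwwwwwwwwwssssssss

Reading off run lengths: n runs 5, 7, 9, 11; c runs 2, 4, 6, 8; w runs 6, 9, 12, 15; s runs 4, 5, 6, 7 — each is linear in n, where the shown terms are n = 2, 3, 4, 5.
At n = 6 the blocks have lengths 13, 10, 18, 8.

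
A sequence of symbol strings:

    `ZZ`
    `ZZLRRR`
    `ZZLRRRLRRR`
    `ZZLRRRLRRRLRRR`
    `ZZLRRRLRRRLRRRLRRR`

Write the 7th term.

ZZLRRRLRRRLRRRLRRRLRRRLRRR

Each term is the previous one with LRRR appended.
From ZZLRRRLRRRLRRRLRRR, 2 further steps: ZZLRRRLRRRLRRRLRRR → ZZLRRRLRRRLRRRLRRRLRRR → (answer).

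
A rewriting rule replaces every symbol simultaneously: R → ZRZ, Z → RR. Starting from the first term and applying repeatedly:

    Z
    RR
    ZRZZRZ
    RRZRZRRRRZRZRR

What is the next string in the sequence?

φ(RRZRZRRRRZRZRR) expands symbol-by-symbol to ZRZ ZRZ RR ZRZ RR ZRZ ZRZ ZRZ ZRZ RR ZRZ RR ZRZ ZRZ; joining the 14 pieces gives the next term.

ZRZZRZRRZRZRRZRZZRZZRZZRZRRZRZRRZRZZRZ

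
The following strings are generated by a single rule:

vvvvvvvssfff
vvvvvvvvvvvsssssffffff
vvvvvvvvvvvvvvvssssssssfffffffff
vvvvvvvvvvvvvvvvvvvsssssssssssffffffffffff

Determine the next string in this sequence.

vvvvvvvvvvvvvvvvvvvvvvvssssssssssssssfffffffffffffff

The n-th term is 4n+3 v's then 3n-1 s's then 3n f's (n = 1, 2, …).
For the next term, n = 5, so the run lengths are 23, 14, 15.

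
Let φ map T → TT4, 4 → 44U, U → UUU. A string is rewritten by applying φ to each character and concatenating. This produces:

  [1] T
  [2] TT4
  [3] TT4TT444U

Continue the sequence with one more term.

Apply φ to TT4TT444U symbol by symbol: T→TT4, T→TT4, 4→44U, T→TT4, T→TT4, 4→44U, 4→44U, 4→44U, U→UUU; joined: TT4 TT4 44U TT4 TT4 44U 44U 44U UUU.

TT4TT444UTT4TT444U44U44UUUU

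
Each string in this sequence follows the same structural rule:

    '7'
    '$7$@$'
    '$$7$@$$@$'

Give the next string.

Each term wraps the previous one in $ on the left and $@$ on the right.
So the next term is $·$$7$@$$@$·$@$.

$$$7$@$$@$$@$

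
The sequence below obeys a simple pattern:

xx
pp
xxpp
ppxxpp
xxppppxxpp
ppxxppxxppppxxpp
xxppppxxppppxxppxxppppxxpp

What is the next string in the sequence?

ppxxppxxppppxxppxxppppxxppppxxppxxppppxxpp

From term 3 onward, concatenate the second-to-last term with the last: xx·pp = xxpp, pp·xxpp = ppxxpp, …
The next term joins ppxxppxxppppxxpp and xxppppxxppppxxppxxppppxxpp.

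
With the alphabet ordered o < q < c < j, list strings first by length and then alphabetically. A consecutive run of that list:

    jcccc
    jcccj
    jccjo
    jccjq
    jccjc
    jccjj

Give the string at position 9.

Stepping forward 3 times from jccjj: jccjj → jcjoo → jcjoq, then the target.

jcjoc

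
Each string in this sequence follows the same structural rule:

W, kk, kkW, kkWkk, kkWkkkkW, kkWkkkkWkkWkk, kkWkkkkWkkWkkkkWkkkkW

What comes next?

Each term (from the third on) is the previous term followed by the one before it: term 3 = kk·W = kkW.
Continuing: kkWkkkkWkkWkkkkWkkkkW · kkWkkkkWkkWkk gives term 8.

kkWkkkkWkkWkkkkWkkkkWkkWkkkkWkkWkk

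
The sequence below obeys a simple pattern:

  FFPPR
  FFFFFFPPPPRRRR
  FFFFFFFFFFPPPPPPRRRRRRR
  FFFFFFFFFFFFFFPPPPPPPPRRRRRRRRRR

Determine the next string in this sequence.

Term n consists of 4n-2 F's, followed by 2n P's, followed by 3n-2 R's (n = 1, 2, …).
Setting n = 5 gives 18, 10, 13 characters in each block.

FFFFFFFFFFFFFFFFFFPPPPPPPPPPRRRRRRRRRRRRR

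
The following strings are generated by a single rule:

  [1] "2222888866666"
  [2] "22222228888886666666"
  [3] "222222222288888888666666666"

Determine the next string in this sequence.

2222222222222888888888866666666666

The n-th term is 3n+1 2's then 2n+2 8's then 2n+3 6's (n = 1, 2, …).
Setting n = 4 gives 13, 10, 11 characters in each block.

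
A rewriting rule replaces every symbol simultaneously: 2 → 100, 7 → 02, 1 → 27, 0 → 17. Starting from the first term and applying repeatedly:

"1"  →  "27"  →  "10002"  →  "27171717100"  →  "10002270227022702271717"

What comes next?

Rewriting the 23 symbols of 10002270227022702271717 one by one yields 27 17 17 17 100 100 02 17 100 100 02 17 100 100 02 17 100 100 02 27 02 27 02; concatenated:

271717171001000217100100021710010002171001000227022702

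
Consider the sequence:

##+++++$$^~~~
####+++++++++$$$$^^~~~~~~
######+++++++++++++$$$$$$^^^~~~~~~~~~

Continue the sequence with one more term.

Reading off run lengths: # runs 2, 4, 6; + runs 5, 9, 13; $ runs 2, 4, 6; ^ runs 1, 2, 3; ~ runs 3, 6, 9 — each is linear in n (n = 1, 2, …).
At n = 4 the blocks have lengths 8, 17, 8, 4, 12.

########+++++++++++++++++$$$$$$$$^^^^~~~~~~~~~~~~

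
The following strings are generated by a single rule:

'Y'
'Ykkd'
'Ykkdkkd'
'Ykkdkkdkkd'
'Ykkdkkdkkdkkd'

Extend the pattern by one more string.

Every step adds kkd to the end: s(k+1) = s(k)·kkd.
Applying this once more to Ykkdkkdkkdkkd:

Ykkdkkdkkdkkdkkd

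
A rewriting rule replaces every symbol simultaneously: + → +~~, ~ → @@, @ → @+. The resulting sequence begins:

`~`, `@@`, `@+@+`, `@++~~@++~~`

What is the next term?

Apply φ to @++~~@++~~ symbol by symbol: @→@+, +→+~~, +→+~~, ~→@@, ~→@@, @→@+, +→+~~, +→+~~, ~→@@, ~→@@; joined: @+ +~~ +~~ @@ @@ @+ +~~ +~~ @@ @@.

@++~~+~~@@@@@++~~+~~@@@@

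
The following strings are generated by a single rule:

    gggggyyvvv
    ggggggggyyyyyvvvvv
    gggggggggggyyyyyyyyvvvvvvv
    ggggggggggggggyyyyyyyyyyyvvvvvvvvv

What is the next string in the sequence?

gggggggggggggggggyyyyyyyyyyyyyyvvvvvvvvvvv

Reading off run lengths: g runs 5, 8, 11, 14; y runs 2, 5, 8, 11; v runs 3, 5, 7, 9 — each is linear in n (n = 1, 2, …).
At n = 5 the blocks have lengths 17, 14, 11.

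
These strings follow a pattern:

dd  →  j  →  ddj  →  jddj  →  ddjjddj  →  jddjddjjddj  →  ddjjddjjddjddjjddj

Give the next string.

jddjddjjddjddjjddjjddjddjjddj

From term 3 onward, concatenate the second-to-last term with the last: dd·j = ddj, j·ddj = jddj, …
The next term joins jddjddjjddj and ddjjddjjddjddjjddj.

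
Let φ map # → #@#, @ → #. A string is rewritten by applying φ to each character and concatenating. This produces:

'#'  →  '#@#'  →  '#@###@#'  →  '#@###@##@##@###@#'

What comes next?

φ(#@###@##@##@###@#) expands symbol-by-symbol to #@# # #@# #@# #@# # #@# #@# # #@# #@# # #@# #@# #@# # #@#; joining the 17 pieces gives the next term.

#@###@##@##@###@##@###@##@###@##@##@###@#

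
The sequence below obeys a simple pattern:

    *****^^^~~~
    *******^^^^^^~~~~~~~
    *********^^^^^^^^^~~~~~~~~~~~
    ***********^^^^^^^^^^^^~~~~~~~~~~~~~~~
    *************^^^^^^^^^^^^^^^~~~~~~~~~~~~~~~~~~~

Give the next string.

***************^^^^^^^^^^^^^^^^^^~~~~~~~~~~~~~~~~~~~~~~~

Term n consists of 2n+3 *'s, followed by 3n ^'s, followed by 4n-1 ~'s (n = 1, 2, …).
Setting n = 6 gives 15, 18, 23 characters in each block.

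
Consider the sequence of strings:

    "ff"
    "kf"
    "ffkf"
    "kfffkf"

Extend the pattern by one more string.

ffkfkfffkf

From term 3 onward, concatenate the second-to-last term with the last: ff·kf = ffkf, kf·ffkf = kfffkf, …
Continuing: ffkf · kfffkf gives term 5.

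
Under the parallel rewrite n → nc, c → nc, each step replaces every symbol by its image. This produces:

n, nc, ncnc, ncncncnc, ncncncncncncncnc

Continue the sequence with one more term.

Rewriting the 16 symbols of ncncncncncncncnc one by one yields nc nc nc nc nc nc nc nc nc nc nc nc nc nc nc nc; concatenated:

ncncncncncncncncncncncncncncncnc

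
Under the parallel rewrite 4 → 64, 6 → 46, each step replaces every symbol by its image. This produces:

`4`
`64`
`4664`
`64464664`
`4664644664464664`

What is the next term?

64464664466464464664644664464664

Applying the rule to each of the 16 symbols of 4664644664464664 gives the pieces 64 46 46 64 46 64 64 46 46 64 64 46 64 46 46 64, which concatenate to the answer.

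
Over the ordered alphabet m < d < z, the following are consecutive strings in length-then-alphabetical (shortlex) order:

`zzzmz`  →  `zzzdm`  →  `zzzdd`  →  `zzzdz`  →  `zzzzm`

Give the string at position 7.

Advancing 2 positions from zzzzm through zzzzm → zzzzd reaches term 7.

zzzzz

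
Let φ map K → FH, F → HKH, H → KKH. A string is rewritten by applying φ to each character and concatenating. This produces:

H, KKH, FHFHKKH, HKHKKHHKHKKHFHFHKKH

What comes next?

KKHFHKKHFHFHKKHKKHFHKKHFHFHKKHHKHKKHHKHKKHFHFHKKH

φ(HKHKKHHKHKKHFHFHKKH) expands symbol-by-symbol to KKH FH KKH FH FH KKH KKH FH KKH FH FH KKH HKH KKH HKH KKH FH FH KKH; joining the 19 pieces gives the next term.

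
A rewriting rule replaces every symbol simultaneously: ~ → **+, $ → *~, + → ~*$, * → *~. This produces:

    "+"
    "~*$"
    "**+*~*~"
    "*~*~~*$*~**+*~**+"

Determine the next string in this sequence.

*~**+*~**+**+*~*~*~**+*~*~~*$*~**+*~*~~*$

φ(*~*~~*$*~**+*~**+) expands symbol-by-symbol to *~ **+ *~ **+ **+ *~ *~ *~ **+ *~ *~ ~*$ *~ **+ *~ *~ ~*$; joining the 17 pieces gives the next term.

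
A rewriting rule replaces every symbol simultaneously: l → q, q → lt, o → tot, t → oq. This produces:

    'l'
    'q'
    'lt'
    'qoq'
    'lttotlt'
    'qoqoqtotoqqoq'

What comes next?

Rewriting the 13 symbols of qoqoqtotoqqoq one by one yields lt tot lt tot lt oq tot oq tot lt lt tot lt; concatenated:

lttotlttotltoqtotoqtotltlttotlt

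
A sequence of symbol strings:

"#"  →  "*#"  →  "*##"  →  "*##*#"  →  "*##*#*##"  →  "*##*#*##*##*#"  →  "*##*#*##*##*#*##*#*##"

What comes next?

*##*#*##*##*#*##*#*##*##*#*##*##*#

This is a Fibonacci-style word recurrence s(k) = s(k−1)·s(k−2): e.g. *#·# = *##.
The next term joins *##*#*##*##*#*##*#*## and *##*#*##*##*#.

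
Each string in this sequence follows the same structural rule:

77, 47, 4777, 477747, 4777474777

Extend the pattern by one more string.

From term 3 onward, concatenate the last term with the second-to-last: 47·77 = 4777, 4777·47 = 477747, …
So term 6 is 4777474777·477747.

4777474777477747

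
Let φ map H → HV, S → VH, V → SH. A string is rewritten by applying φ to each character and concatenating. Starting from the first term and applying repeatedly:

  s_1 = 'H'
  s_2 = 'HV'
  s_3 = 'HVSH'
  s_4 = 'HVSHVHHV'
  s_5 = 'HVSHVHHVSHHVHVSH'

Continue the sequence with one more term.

HVSHVHHVSHHVHVSHVHHVHVSHHVSHVHHV

Applying the rule to each of the 16 symbols of HVSHVHHVSHHVHVSH gives the pieces HV SH VH HV SH HV HV SH VH HV HV SH HV SH VH HV, which concatenate to the answer.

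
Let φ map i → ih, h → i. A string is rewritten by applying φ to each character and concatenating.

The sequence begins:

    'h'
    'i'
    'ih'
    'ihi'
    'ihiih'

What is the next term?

Expanding ihiih: i→ih, h→i, i→ih, i→ih, h→i. Concatenated: ih i ih ih i.

ihiihihi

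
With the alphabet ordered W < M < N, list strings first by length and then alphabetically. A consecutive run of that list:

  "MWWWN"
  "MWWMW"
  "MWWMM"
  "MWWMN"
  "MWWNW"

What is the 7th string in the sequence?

MWWNN

Stepping forward 2 times from MWWNW: MWWNW → MWWNM, then the target.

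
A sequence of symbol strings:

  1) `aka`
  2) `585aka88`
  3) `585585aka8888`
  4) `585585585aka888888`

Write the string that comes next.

s(k+1) = 585·s(k)·88, so each term gains 585 as a prefix and 88 as a suffix.
Applying this once more to 585585585aka888888:

585585585585aka88888888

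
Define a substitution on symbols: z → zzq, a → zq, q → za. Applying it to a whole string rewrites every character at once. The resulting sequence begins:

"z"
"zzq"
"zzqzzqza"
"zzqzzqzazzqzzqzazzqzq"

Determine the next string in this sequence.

φ(zzqzzqzazzqzzqzazzqzq) expands symbol-by-symbol to zzq zzq za zzq zzq za zzq zq zzq zzq za zzq zzq za zzq zq zzq zzq za zzq za; joining the 21 pieces gives the next term.

zzqzzqzazzqzzqzazzqzqzzqzzqzazzqzzqzazzqzqzzqzzqzazzqza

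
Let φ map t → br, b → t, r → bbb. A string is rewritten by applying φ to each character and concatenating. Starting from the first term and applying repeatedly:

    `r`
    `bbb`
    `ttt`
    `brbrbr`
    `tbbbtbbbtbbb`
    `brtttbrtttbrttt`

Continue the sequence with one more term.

tbbbbrbrbrtbbbbrbrbrtbbbbrbrbr

Replace each of the 15 characters of brtttbrtttbrttt in place — t bbb br br br t bbb br br br t bbb br br br — and concatenate.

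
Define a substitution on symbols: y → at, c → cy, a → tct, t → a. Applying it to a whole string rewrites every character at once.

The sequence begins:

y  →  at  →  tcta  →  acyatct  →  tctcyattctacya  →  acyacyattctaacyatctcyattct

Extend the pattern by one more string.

Rewriting the 26 symbols of acyacyattctaacyatctcyattct one by one yields tct cy at tct cy at tct a a cy a tct tct cy at tct a cy a cy at tct a a cy a; concatenated:

tctcyattctcyattctaacyatcttctcyattctacyacyattctaacya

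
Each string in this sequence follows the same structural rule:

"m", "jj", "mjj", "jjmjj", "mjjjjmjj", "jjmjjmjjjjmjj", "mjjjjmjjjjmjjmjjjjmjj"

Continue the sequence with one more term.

jjmjjmjjjjmjjmjjjjmjjjjmjjmjjjjmjj

From term 3 onward, concatenate the second-to-last term with the last: m·jj = mjj, jj·mjj = jjmjj, …
The next term joins jjmjjmjjjjmjj and mjjjjmjjjjmjjmjjjjmjj.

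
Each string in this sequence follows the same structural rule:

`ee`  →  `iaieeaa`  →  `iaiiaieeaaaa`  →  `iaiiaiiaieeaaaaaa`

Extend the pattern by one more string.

iaiiaiiaiiaieeaaaaaaaa

s(k+1) = iai·s(k)·aa, so each term gains iai as a prefix and aa as a suffix.
So the next term is iai·iaiiaiiaieeaaaaaa·aa.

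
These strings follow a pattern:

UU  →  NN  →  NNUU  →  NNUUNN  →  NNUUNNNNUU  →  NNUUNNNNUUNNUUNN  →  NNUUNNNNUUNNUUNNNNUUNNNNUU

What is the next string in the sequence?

NNUUNNNNUUNNUUNNNNUUNNNNUUNNUUNNNNUUNNUUNN

Each term (from the third on) is the previous term followed by the one before it: term 3 = NN·UU = NNUU.
Continuing: NNUUNNNNUUNNUUNNNNUUNNNNUU · NNUUNNNNUUNNUUNN gives term 8.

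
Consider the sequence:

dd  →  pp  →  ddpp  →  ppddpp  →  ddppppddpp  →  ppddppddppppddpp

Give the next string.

Each term (from the third on) is the two preceding terms concatenated in order: term 3 = dd·pp = ddpp.
So term 7 is ddppppddpp·ppddppddppppddpp.

ddppppddppppddppddppppddpp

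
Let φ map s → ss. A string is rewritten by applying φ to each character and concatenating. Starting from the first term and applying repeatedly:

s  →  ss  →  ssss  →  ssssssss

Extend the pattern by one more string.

ssssssssssssssss

Expanding ssssssss: s→ss, s→ss, s→ss, s→ss, s→ss, s→ss, s→ss, s→ss. Concatenated: ss ss ss ss ss ss ss ss.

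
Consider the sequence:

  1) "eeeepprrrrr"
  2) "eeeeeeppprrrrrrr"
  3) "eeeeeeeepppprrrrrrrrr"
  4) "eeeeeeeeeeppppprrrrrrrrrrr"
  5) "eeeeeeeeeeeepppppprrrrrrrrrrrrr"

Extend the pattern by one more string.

Reading off run lengths: e runs 4, 6, 8, 10, 12; p runs 2, 3, 4, 5, 6; r runs 5, 7, 9, 11, 13 — each is linear in n, where the shown terms are n = 2, 3, 4, 5, 6.
At n = 7 the blocks have lengths 14, 7, 15.

eeeeeeeeeeeeeeppppppprrrrrrrrrrrrrrr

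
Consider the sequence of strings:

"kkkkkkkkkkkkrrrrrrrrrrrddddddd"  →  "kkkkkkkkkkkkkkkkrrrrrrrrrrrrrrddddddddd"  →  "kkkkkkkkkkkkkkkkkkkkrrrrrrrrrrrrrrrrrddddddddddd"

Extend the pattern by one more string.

kkkkkkkkkkkkkkkkkkkkkkkkrrrrrrrrrrrrrrrrrrrrddddddddddddd

The n-th term is 4n k's then 3n+2 r's then 2n+1 d's, where the shown terms are n = 3, 4, 5.
For the next term, n = 6, so the run lengths are 24, 20, 13.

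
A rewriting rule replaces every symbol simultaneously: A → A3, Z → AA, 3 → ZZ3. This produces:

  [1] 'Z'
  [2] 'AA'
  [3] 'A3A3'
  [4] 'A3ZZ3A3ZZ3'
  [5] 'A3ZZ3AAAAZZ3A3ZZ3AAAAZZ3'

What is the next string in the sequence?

A3ZZ3AAAAZZ3A3A3A3A3AAAAZZ3A3ZZ3AAAAZZ3A3A3A3A3AAAAZZ3

Applying the rule to each of the 24 symbols of A3ZZ3AAAAZZ3A3ZZ3AAAAZZ3 gives the pieces A3 ZZ3 AA AA ZZ3 A3 A3 A3 A3 AA AA ZZ3 A3 ZZ3 AA AA ZZ3 A3 A3 A3 A3 AA AA ZZ3, which concatenate to the answer.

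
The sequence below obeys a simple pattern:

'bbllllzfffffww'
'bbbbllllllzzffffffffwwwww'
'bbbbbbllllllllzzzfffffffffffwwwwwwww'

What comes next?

bbbbbbbbllllllllllzzzzffffffffffffffwwwwwwwwwww

Term n consists of 2n b's, followed by 2n+2 l's, followed by n z's, followed by 3n+2 f's, followed by 3n-1 w's (n = 1, 2, …).
For the next term, n = 4, so the run lengths are 8, 10, 4, 14, 11.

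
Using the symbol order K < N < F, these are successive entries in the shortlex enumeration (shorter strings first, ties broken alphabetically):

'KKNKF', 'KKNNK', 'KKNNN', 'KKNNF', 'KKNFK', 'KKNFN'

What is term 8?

Advancing 2 positions from KKNFN through KKNFN → KKNFF reaches term 8.

KKFKK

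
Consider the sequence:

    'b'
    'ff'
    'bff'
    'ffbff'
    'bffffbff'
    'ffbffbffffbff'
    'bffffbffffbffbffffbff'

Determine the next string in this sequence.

From term 3 onward, concatenate the second-to-last term with the last: b·ff = bff, ff·bff = ffbff, …
Continuing: ffbffbffffbff · bffffbffffbffbffffbff gives term 8.

ffbffbffffbffbffffbffffbffbffffbff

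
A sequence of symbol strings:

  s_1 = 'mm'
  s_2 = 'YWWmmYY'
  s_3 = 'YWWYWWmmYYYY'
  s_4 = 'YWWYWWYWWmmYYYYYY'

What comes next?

YWWYWWYWWYWWmmYYYYYYYY

Each term wraps the previous one in YWW on the left and YY on the right.
One more step from YWWYWWYWWmmYYYYYY gives the answer.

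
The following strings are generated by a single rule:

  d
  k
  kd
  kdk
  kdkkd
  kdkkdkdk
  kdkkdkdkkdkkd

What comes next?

kdkkdkdkkdkkdkdkkdkdk

From term 3 onward, concatenate the last term with the second-to-last: k·d = kd, kd·k = kdk, …
Continuing: kdkkdkdkkdkkd · kdkkdkdk gives term 8.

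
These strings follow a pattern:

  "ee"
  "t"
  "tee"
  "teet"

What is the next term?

Each term (from the third on) is the previous term followed by the one before it: term 3 = t·ee = tee.
Continuing: teet · tee gives term 5.

teettee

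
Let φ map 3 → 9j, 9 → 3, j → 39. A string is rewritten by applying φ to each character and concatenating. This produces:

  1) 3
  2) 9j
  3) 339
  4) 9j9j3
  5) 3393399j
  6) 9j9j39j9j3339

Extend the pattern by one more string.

Replace each of the 13 characters of 9j9j39j9j3339 in place — 3 39 3 39 9j 3 39 3 39 9j 9j 9j 3 — and concatenate.

3393399j3393399j9j9j3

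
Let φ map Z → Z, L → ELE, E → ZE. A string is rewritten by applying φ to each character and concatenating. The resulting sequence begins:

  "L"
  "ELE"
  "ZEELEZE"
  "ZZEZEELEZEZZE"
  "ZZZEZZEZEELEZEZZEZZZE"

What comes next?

ZZZZEZZZEZZEZEELEZEZZEZZZEZZZZE

Replace each of the 21 characters of ZZZEZZEZEELEZEZZEZZZE in place — Z Z Z ZE Z Z ZE Z ZE ZE ELE ZE Z ZE Z Z ZE Z Z Z ZE — and concatenate.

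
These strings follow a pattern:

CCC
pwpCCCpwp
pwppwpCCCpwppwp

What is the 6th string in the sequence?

Every step adds pwp to the front and pwp to the end of the previous string.
From pwppwpCCCpwppwp, 3 further steps: pwppwpCCCpwppwp → pwppwppwpCCCpwppwppwp → pwppwppwppwpCCCpwppwppwppwp → (answer).

pwppwppwppwppwpCCCpwppwppwppwppwp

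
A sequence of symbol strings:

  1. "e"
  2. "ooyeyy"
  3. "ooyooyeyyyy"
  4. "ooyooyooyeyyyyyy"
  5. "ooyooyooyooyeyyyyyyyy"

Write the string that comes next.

Every step adds ooy to the front and yy to the end of the previous string.
Applying this once more to ooyooyooyooyeyyyyyyyy:

ooyooyooyooyooyeyyyyyyyyyy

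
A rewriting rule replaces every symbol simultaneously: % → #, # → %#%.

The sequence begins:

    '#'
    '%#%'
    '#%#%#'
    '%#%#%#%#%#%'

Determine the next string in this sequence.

Apply φ to %#%#%#%#%#% symbol by symbol: %→#, #→%#%, %→#, #→%#%, %→#, #→%#%, %→#, #→%#%, %→#, #→%#%, %→#; joined: # %#% # %#% # %#% # %#% # %#% #.

#%#%#%#%#%#%#%#%#%#%#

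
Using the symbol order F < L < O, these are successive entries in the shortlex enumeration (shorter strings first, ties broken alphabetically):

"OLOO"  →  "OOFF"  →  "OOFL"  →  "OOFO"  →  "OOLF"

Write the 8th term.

Continuing the enumeration 3 steps past OOLF: OOLF → OOLL → OOLO → (answer).

OOOF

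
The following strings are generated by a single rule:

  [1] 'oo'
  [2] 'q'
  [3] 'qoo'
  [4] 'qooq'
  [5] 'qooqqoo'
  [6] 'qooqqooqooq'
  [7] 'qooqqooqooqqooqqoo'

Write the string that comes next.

Each term (from the third on) is the previous term followed by the one before it: term 3 = q·oo = qoo.
Continuing: qooqqooqooqqooqqoo · qooqqooqooq gives term 8.

qooqqooqooqqooqqooqooqqooqooq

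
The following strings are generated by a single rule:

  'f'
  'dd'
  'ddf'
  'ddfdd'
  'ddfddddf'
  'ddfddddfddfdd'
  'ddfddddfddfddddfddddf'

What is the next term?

ddfddddfddfddddfddddfddfddddfddfdd

This is a Fibonacci-style word recurrence s(k) = s(k−1)·s(k−2): e.g. dd·f = ddf.
So term 8 is ddfddddfddfddddfddddf·ddfddddfddfdd.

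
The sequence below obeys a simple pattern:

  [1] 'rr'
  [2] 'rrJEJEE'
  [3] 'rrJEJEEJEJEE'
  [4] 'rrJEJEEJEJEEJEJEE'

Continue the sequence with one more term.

Each term is the previous one with JEJEE appended.
So the next term is rrJEJEEJEJEEJEJEE·JEJEE.

rrJEJEEJEJEEJEJEEJEJEE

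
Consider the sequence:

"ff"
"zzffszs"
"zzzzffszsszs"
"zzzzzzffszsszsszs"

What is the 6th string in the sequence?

Every step adds zz to the front and szs to the end of the previous string.
From zzzzzzffszsszsszs, 2 further steps: zzzzzzffszsszsszs → zzzzzzzzffszsszsszsszs → (answer).

zzzzzzzzzzffszsszsszsszsszs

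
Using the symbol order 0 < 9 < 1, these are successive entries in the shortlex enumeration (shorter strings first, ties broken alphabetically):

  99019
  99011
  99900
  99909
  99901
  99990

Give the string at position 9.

Continuing the enumeration 3 steps past 99990: 99990 → 99999 → 99991 → (answer).

99910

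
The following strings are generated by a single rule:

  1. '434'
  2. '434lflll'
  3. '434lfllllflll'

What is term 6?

434lfllllfllllfllllfllllflll

Every step adds lflll to the end: s(k+1) = s(k)·lflll.
From 434lfllllflll, 3 further steps: 434lfllllflll → 434lfllllfllllflll → 434lfllllfllllfllllflll → (answer).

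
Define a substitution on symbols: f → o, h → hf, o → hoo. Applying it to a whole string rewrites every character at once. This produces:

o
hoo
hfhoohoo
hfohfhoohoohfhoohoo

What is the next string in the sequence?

Rewriting the 19 symbols of hfohfhoohoohfhoohoo one by one yields hf o hoo hf o hf hoo hoo hf hoo hoo hf o hf hoo hoo hf hoo hoo; concatenated:

hfohoohfohfhoohoohfhoohoohfohfhoohoohfhoohoo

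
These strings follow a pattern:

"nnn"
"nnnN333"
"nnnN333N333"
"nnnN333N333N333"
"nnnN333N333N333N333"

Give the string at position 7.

The strings grow by a fixed suffix N333 each time.
From nnnN333N333N333N333, 2 further steps: nnnN333N333N333N333 → nnnN333N333N333N333N333 → (answer).

nnnN333N333N333N333N333N333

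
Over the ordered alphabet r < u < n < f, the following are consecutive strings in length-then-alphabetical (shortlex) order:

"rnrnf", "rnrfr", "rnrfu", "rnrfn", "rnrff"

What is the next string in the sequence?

Find the rightmost character of rnrff below f, bump it to the next letter, and reset everything to its right to r.

rnurr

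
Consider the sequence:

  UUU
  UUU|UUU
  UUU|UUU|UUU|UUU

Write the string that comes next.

Every step duplicates the string with '|' between the halves.
One more doubling of UUU|UUU|UUU|UUU gives the answer.

UUU|UUU|UUU|UUU|UUU|UUU|UUU|UUU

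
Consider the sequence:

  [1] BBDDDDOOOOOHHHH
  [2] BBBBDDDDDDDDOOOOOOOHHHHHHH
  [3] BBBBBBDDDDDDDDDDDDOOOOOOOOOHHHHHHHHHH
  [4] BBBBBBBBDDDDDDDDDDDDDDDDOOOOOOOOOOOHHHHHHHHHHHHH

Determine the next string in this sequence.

BBBBBBBBBBDDDDDDDDDDDDDDDDDDDDOOOOOOOOOOOOOHHHHHHHHHHHHHHHH

Each string has the form B^{2n} D^{4n} O^{2n+3} H^{3n+1} (n = 1, 2, …).
For the next term, n = 5, so the run lengths are 10, 20, 13, 16.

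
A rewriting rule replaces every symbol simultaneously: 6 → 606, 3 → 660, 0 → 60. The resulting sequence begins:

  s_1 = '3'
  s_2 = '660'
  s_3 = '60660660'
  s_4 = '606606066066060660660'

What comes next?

Rewriting the 21 symbols of 606606066066060660660 one by one yields 606 60 606 606 60 606 60 606 606 60 606 606 60 606 60 606 606 60 606 606 60; concatenated:

6066060660660606606066066060660660606606066066060660660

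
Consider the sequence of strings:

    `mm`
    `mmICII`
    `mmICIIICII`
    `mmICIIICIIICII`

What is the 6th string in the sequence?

Each term is the previous one with ICII appended.
From mmICIIICIIICII, 2 further steps: mmICIIICIIICII → mmICIIICIIICIIICII → (answer).

mmICIIICIIICIIICIIICII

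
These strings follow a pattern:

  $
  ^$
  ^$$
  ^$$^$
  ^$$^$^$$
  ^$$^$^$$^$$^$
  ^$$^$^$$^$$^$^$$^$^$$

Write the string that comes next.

From term 3 onward, concatenate the last term with the second-to-last: ^$·$ = ^$$, ^$$·^$ = ^$$^$, …
So term 8 is ^$$^$^$$^$$^$^$$^$^$$·^$$^$^$$^$$^$.

^$$^$^$$^$$^$^$$^$^$$^$$^$^$$^$$^$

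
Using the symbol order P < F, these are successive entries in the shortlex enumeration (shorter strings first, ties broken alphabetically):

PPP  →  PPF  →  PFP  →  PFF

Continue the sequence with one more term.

FPP

Find the rightmost character of PFF below F, bump it to the next letter, and reset everything to its right to P.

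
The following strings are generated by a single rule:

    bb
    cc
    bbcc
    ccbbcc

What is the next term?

bbccccbbcc

This is a Fibonacci-style word recurrence s(k) = s(k−2)·s(k−1): e.g. bb·cc = bbcc.
So term 5 is bbcc·ccbbcc.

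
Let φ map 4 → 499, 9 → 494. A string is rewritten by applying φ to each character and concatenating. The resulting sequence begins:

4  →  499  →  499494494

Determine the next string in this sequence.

499494494499494499499494499

Expanding 499494494: 4→499, 9→494, 9→494, 4→499, 9→494, 4→499, 4→499, 9→494, 4→499. Concatenated: 499 494 494 499 494 499 499 494 499.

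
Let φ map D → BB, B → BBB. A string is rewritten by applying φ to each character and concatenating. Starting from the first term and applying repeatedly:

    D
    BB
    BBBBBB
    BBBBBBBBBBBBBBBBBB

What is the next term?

Rewriting the 18 symbols of BBBBBBBBBBBBBBBBBB one by one yields BBB BBB BBB BBB BBB BBB BBB BBB BBB BBB BBB BBB BBB BBB BBB BBB BBB BBB; concatenated:

BBBBBBBBBBBBBBBBBBBBBBBBBBBBBBBBBBBBBBBBBBBBBBBBBBBBBB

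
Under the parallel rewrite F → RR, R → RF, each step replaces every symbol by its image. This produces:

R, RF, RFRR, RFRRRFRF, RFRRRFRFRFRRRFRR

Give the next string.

RFRRRFRFRFRRRFRRRFRRRFRFRFRRRFRF

Applying the rule to each of the 16 symbols of RFRRRFRFRFRRRFRR gives the pieces RF RR RF RF RF RR RF RR RF RR RF RF RF RR RF RF, which concatenate to the answer.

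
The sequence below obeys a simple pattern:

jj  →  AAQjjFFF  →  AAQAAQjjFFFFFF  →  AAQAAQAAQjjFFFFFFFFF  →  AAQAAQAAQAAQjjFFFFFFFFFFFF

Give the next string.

Every step adds AAQ to the front and FFF to the end of the previous string.
Applying this once more to AAQAAQAAQAAQjjFFFFFFFFFFFF:

AAQAAQAAQAAQAAQjjFFFFFFFFFFFFFFF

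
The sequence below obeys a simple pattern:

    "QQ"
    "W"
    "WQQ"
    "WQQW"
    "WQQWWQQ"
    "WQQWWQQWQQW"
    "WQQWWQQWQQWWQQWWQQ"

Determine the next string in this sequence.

WQQWWQQWQQWWQQWWQQWQQWWQQWQQW

This is a Fibonacci-style word recurrence s(k) = s(k−1)·s(k−2): e.g. W·QQ = WQQ.
So term 8 is WQQWWQQWQQWWQQWWQQ·WQQWWQQWQQW.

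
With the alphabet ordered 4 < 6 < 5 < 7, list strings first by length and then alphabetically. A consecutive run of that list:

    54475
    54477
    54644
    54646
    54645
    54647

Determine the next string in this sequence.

54664

The successor of 54647 increments the rightmost position that isn't already 7 and resets every position after it to 4.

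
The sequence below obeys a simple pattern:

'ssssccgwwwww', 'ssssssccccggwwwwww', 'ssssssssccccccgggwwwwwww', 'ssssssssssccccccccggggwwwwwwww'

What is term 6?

Reading off run lengths: s runs 4, 6, 8, 10; c runs 2, 4, 6, 8; g runs 1, 2, 3, 4; w runs 5, 6, 7, 8 — each is linear in n, where the shown terms are n = 2, 3, 4, 5.
For term 6, n = 7, so the run lengths are 14, 12, 6, 10.

ssssssssssssssccccccccccccggggggwwwwwwwwww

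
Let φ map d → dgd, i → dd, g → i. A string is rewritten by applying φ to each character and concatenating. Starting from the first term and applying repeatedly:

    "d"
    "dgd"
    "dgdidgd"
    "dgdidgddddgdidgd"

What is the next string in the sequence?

Applying the rule to each of the 16 symbols of dgdidgddddgdidgd gives the pieces dgd i dgd dd dgd i dgd dgd dgd dgd i dgd dd dgd i dgd, which concatenate to the answer.

dgdidgddddgdidgddgddgddgdidgddddgdidgd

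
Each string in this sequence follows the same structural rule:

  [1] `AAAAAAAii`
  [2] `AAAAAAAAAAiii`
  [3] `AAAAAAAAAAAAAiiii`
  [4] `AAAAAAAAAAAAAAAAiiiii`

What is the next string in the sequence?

AAAAAAAAAAAAAAAAAAAiiiiii

The n-th term is 3n+1 A's then n i's, where the shown terms are n = 2, 3, 4, 5.
Setting n = 6 gives 19, 6 characters in each block.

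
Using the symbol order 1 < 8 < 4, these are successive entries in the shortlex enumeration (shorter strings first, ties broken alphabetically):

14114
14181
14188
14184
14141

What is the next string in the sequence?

14148

Find the rightmost character of 14141 below 4, bump it to the next letter, and reset everything to its right to 1.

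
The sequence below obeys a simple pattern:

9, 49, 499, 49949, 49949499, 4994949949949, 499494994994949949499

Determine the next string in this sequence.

4994949949949499494994994949949949

Each term (from the third on) is the previous term followed by the one before it: term 3 = 49·9 = 499.
The next term joins 499494994994949949499 and 4994949949949.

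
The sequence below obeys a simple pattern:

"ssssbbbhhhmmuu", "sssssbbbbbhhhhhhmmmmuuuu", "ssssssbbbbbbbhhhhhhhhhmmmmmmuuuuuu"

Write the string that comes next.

Each string has the form s^{n+3} b^{2n+1} h^{3n} m^{2n} u^{2n} (n = 1, 2, …).
Setting n = 4 gives 7, 9, 12, 8, 8 characters in each block.

sssssssbbbbbbbbbhhhhhhhhhhhhmmmmmmmmuuuuuuuu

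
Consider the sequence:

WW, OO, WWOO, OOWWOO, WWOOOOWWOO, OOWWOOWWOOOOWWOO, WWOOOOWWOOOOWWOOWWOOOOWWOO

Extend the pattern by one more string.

Each term (from the third on) is the two preceding terms concatenated in order: term 3 = WW·OO = WWOO.
So term 8 is OOWWOOWWOOOOWWOO·WWOOOOWWOOOOWWOOWWOOOOWWOO.

OOWWOOWWOOOOWWOOWWOOOOWWOOOOWWOOWWOOOOWWOO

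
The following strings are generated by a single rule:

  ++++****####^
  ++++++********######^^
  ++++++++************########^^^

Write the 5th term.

The n-th term is 2n+2 +'s then 4n *'s then 2n+2 #'s then n ^'s (n = 1, 2, …).
Setting n = 5 gives 12, 20, 12, 5 characters in each block.

++++++++++++********************############^^^^^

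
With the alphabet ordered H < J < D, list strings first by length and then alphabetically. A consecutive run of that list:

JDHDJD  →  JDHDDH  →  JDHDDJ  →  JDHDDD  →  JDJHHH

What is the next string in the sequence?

JDJHHJ

The successor of JDJHHH increments the rightmost position that isn't already D and resets every position after it to H.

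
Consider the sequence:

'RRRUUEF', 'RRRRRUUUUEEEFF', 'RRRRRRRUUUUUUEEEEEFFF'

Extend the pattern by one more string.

RRRRRRRRRUUUUUUUUEEEEEEEFFFF

Reading off run lengths: R runs 3, 5, 7; U runs 2, 4, 6; E runs 1, 3, 5; F runs 1, 2, 3 — each is linear in n (n = 1, 2, …).
At n = 4 the blocks have lengths 9, 8, 7, 4.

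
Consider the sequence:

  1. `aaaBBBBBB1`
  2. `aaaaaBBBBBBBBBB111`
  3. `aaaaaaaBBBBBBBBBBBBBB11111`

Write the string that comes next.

aaaaaaaaaBBBBBBBBBBBBBBBBBB1111111

Term n consists of 2n+1 a's, followed by 4n+2 B's, followed by 2n-1 1's (n = 1, 2, …).
For the next term, n = 4, so the run lengths are 9, 18, 7.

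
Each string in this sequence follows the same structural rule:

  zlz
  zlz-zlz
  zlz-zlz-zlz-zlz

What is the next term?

Each string is two copies of the previous one joined by '-'.
Doubling zlz-zlz-zlz-zlz with '-' between the halves:

zlz-zlz-zlz-zlz-zlz-zlz-zlz-zlz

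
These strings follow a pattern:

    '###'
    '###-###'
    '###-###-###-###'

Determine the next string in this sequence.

###-###-###-###-###-###-###-###

s(k+1) = s(k)·-·s(k) — each term doubles the last with '-' between the halves.
So the next term is two copies of ###-###-###-### with '-' between the halves.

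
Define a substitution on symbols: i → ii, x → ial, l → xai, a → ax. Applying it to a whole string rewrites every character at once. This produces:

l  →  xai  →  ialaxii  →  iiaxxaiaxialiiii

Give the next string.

Replace each of the 16 characters of iiaxxaiaxialiiii in place — ii ii ax ial ial ax ii ax ial ii ax xai ii ii ii ii — and concatenate.

iiiiaxialialaxiiaxialiiaxxaiiiiiiiii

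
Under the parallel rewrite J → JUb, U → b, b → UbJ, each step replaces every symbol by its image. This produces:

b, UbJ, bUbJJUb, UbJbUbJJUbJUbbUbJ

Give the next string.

Replace each of the 17 characters of UbJbUbJJUbJUbbUbJ in place — b UbJ JUb UbJ b UbJ JUb JUb b UbJ JUb b UbJ UbJ b UbJ JUb — and concatenate.

bUbJJUbUbJbUbJJUbJUbbUbJJUbbUbJUbJbUbJJUb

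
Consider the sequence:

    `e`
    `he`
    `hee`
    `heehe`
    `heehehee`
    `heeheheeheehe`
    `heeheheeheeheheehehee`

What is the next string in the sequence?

Each term (from the third on) is the previous term followed by the one before it: term 3 = he·e = hee.
Continuing: heeheheeheeheheehehee · heeheheeheehe gives term 8.

heeheheeheeheheeheheeheeheheeheehe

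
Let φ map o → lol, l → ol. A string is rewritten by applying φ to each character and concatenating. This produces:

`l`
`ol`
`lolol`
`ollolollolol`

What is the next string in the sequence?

Expanding ollolollolol: o→lol, l→ol, l→ol, o→lol, l→ol, o→lol, l→ol, l→ol, o→lol, l→ol, o→lol, l→ol. Concatenated: lol ol ol lol ol lol ol ol lol ol lol ol.

lololollolollololollolollolol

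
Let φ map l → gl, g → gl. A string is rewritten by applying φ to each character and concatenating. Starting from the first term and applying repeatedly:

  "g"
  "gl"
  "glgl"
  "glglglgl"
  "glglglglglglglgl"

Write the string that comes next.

φ(glglglglglglglgl) expands symbol-by-symbol to gl gl gl gl gl gl gl gl gl gl gl gl gl gl gl gl; joining the 16 pieces gives the next term.

glglglglglglglglglglglglglglglgl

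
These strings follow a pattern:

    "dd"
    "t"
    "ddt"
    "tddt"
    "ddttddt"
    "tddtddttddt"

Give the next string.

ddttddttddtddttddt

This is a Fibonacci-style word recurrence s(k) = s(k−2)·s(k−1): e.g. dd·t = ddt.
Continuing: ddttddt · tddtddttddt gives term 7.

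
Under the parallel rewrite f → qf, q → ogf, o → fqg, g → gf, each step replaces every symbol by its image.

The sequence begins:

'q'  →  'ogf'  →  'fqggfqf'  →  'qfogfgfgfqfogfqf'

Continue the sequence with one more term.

Applying the rule to each of the 16 symbols of qfogfgfgfqfogfqf gives the pieces ogf qf fqg gf qf gf qf gf qf ogf qf fqg gf qf ogf qf, which concatenate to the answer.

ogfqffqggfqfgfqfgfqfogfqffqggfqfogfqf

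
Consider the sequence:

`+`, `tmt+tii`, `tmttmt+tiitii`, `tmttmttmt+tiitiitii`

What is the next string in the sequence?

Every step adds tmt to the front and tii to the end of the previous string.
So the next term is tmt·tmttmttmt+tiitiitii·tii.

tmttmttmttmt+tiitiitiitii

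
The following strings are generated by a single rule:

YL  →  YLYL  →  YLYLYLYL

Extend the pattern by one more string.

Each string is two copies of the previous one concatenated.
Doubling YLYLYLYL:

YLYLYLYLYLYLYLYL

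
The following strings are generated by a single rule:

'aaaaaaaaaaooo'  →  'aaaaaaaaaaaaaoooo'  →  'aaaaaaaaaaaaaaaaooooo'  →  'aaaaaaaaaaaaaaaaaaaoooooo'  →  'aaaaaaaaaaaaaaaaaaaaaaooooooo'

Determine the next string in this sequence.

Each string has the form a^{3n+1} o^{n}, where the shown terms are n = 3, 4, 5, 6, 7.
For the next term, n = 8, so the run lengths are 25, 8.

aaaaaaaaaaaaaaaaaaaaaaaaaoooooooo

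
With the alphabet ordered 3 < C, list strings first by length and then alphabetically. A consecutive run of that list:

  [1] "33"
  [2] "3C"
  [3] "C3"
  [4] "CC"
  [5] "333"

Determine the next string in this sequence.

Treat 333 as a base-2 numeral over the given alphabet and add one, carrying through any trailing C's.

33C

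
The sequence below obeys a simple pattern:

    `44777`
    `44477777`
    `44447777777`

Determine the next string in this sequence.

44444777777777

The n-th term is n+1 4's then 2n+1 7's (n = 1, 2, …).
Setting n = 4 gives 5, 9 characters in each block.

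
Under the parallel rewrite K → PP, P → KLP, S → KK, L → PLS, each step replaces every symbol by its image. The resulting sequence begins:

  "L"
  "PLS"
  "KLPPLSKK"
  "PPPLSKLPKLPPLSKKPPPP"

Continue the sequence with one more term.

Applying the rule to each of the 20 symbols of PPPLSKLPKLPPLSKKPPPP gives the pieces KLP KLP KLP PLS KK PP PLS KLP PP PLS KLP KLP PLS KK PP PP KLP KLP KLP KLP, which concatenate to the answer.

KLPKLPKLPPLSKKPPPLSKLPPPPLSKLPKLPPLSKKPPPPKLPKLPKLPKLP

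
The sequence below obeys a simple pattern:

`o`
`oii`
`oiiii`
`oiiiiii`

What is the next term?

The strings grow by a fixed suffix ii each time.
Applying this once more to oiiiiii:

oiiiiiiii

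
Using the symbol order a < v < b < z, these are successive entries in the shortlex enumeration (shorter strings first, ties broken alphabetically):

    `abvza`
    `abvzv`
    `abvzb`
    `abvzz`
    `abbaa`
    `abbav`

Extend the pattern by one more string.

The successor of abbav increments the rightmost position that isn't already z and resets every position after it to a.

abbab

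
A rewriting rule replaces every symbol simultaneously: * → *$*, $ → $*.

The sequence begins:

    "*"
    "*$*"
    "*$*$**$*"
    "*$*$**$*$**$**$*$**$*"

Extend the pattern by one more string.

*$*$**$*$**$**$*$**$*$**$**$*$**$**$*$**$*$**$**$*$**$*

φ(*$*$**$*$**$**$*$**$*) expands symbol-by-symbol to *$* $* *$* $* *$* *$* $* *$* $* *$* *$* $* *$* *$* $* *$* $* *$* *$* $* *$*; joining the 21 pieces gives the next term.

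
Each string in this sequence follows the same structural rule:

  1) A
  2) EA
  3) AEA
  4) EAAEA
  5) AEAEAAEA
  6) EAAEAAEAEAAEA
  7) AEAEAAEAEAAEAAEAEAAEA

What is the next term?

EAAEAAEAEAAEAAEAEAAEAEAAEAAEAEAAEA

This is a Fibonacci-style word recurrence s(k) = s(k−2)·s(k−1): e.g. A·EA = AEA.
So term 8 is EAAEAAEAEAAEA·AEAEAAEAEAAEAAEAEAAEA.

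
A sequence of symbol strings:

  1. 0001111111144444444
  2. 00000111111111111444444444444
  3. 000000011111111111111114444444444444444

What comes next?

Each string has the form 0^{2n-1} 1^{4n} 4^{4n}, where the shown terms are n = 2, 3, 4.
Setting n = 5 gives 9, 20, 20 characters in each block.

0000000001111111111111111111144444444444444444444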